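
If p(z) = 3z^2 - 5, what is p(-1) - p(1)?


p(-1) = -2
p(1) = -2
p(-1) - p(1) = -2 + 2 = 0


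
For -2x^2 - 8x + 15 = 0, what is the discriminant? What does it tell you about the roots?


D = b^2 - 4ac = (-8)^2 - 4(-2)(15) = 64 + 120 = 184
Since D > 0: two distinct irrational roots


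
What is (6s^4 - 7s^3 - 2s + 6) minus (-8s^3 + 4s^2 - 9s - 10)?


Distribute the minus sign:
  (6s^4 - 7s^3 - 2s + 6)
- (-8s^3 + 4s^2 - 9s - 10)
Negate second polynomial: 8s^3 - 4s^2 + 9s + 10
Add: 6s^4 + s^3 - 4s^2 + 7s + 16


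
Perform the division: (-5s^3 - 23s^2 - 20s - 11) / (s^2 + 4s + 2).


(-5s^3 - 23s^2 - 20s - 11) / (s^2 + 4s + 2)
Step 1: -5s * (s^2 + 4s + 2) = -5s^3 - 20s^2 - 10s; subtract.
Step 2: -3 * (s^2 + 4s + 2) = -3s^2 - 12s - 6; subtract.
Quotient: -5s - 3, Remainder: 2s - 5


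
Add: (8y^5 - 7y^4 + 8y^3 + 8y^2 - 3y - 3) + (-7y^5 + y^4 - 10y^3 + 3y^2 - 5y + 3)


Align terms by degree and add:
  8y^5 - 7y^4 + 8y^3 + 8y^2 - 3y - 3
  -7y^5 + y^4 - 10y^3 + 3y^2 - 5y + 3
= y^5 - 6y^4 - 2y^3 + 11y^2 - 8y


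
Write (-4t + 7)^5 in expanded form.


Expand (-4t + 7)^5 by repeated multiplication:
  (-4t + 7)^2 = 16t^2 - 56t + 49
  (-4t + 7)^3 = -64t^3 + 336t^2 - 588t + 343
  (-4t + 7)^4 = 256t^4 - 1792t^3 + 4704t^2 - 5488t + 2401
= -1024t^5 + 8960t^4 - 31360t^3 + 54880t^2 - 48020t + 16807


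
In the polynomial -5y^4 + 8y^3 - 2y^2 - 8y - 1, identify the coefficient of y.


Read off the coefficient of y: -8


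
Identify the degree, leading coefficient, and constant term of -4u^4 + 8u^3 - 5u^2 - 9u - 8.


Highest power of u is 4, with coefficient -4. Constant term is -8.
Degree = 4, leading coefficient = -4, constant term = -8


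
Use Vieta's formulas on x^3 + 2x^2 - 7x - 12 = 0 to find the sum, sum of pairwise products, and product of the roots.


Monic cubic x^3+bx^2+cx+d=0: sum=-b, pairwise sum=c, product=-d.
b=2, c=-7, d=-12
r1+r2+r3 = -2
r1r2+r1r3+r2r3 = -7
r1r2r3 = 12


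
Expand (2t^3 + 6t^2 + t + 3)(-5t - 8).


Distribute each term of the first polynomial:
  (2t^3)(-5t - 8) = -10t^4 - 16t^3
  (6t^2)(-5t - 8) = -30t^3 - 48t^2
  (t)(-5t - 8) = -5t^2 - 8t
  (3)(-5t - 8) = -15t - 24
Sum: -10t^4 - 46t^3 - 53t^2 - 23t - 24


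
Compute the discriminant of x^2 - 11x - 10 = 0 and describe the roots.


D = b^2 - 4ac = (-11)^2 - 4(1)(-10) = 121 + 40 = 161
Since D > 0: two distinct irrational roots


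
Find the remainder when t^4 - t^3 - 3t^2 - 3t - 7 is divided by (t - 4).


By the Remainder Theorem, the remainder equals p(4):
  1*(4)^4 = 256
  -1*(4)^3 = -64
  -3*(4)^2 = -48
  -3*(4)^1 = -12
  constant: -7
Sum: 256 - 64 - 48 - 12 - 7 = 125


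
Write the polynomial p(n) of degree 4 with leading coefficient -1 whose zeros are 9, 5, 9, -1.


p(n) = -(n - 9)(n - 5)(n - 9)(n + 1)
Expand: -n^4 + 22n^3 - 148n^2 + 234n + 405


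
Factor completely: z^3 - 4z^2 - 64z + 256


Try integer roots (divisors of 256). z=8: p(8)=0.
Divide out (z - 8): quotient is z^2 + 4z - 32.
Factor the quadratic: (z - 4)(z + 8)
Result: (z - 8)(z - 4)(z + 8)


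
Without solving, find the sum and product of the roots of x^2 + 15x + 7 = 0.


For ax^2+bx+c=0: sum = -b/a, product = c/a.
a=1, b=15, c=7
Sum = -(15)/1 = -15
Product = (7)/1 = 7


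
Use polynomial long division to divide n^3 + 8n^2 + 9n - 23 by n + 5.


(n^3 + 8n^2 + 9n - 23) / (n + 5)
Step 1: n^2 * (n + 5) = n^3 + 5n^2; subtract.
Step 2: 3n * (n + 5) = 3n^2 + 15n; subtract.
Step 3: -6 * (n + 5) = -6n - 30; subtract.
Quotient: n^2 + 3n - 6, Remainder: 7


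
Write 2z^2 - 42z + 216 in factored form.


Roots satisfy r1 + r2 = -b/a = 21 and r1*r2 = c/a = 108.
So r1 = 9, r2 = 12.
2z^2 - 42z + 216 = 2(z - r1)(z - r2) = 2(z - 9)(z - 12)


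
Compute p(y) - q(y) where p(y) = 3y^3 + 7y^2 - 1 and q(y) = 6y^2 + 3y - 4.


Distribute the minus sign:
  (3y^3 + 7y^2 - 1)
- (6y^2 + 3y - 4)
Negate second polynomial: -6y^2 - 3y + 4
Add: 3y^3 + y^2 - 3y + 3


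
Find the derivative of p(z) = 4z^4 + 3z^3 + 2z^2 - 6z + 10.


Apply the power rule term by term:
  d/dz(4z^4) = 16z^3
  d/dz(3z^3) = 9z^2
  d/dz(2z^2) = 4z
  d/dz(-6z) = -6
  d/dz(10) = 0
p'(z) = 16z^3 + 9z^2 + 4z - 6


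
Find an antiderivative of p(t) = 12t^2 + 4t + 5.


Reverse power rule on each term:
  ∫ 12t^2 dt = 4t^3
  ∫ 4t dt = 2t^2
  ∫ 5 dt = 5t
F(t) = 4t^3 + 2t^2 + 5t + C


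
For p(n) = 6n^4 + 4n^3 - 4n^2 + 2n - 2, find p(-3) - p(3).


p(-3) = 334
p(3) = 562
p(-3) - p(3) = 334 - 562 = -228


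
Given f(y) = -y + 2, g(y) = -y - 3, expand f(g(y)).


Substitute g(y) into f:
f(g(y)) = -1*(-y - 3) + 2
Expand and combine: y + 5


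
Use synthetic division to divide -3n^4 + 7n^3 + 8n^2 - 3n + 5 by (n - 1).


Synthetic division with c = 1. Coefficients: -3, 7, 8, -3, 5
Bring down -3.
  -3 * 1 = -3; -3 + 7 = 4
  4 * 1 = 4; 4 + 8 = 12
  12 * 1 = 12; 12 - 3 = 9
  9 * 1 = 9; 9 + 5 = 14
Quotient: -3n^3 + 4n^2 + 12n + 9, Remainder: 14


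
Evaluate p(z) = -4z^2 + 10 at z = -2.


Using direct substitution:
  -4 * (-2)^2 = -16
  0 * (-2)^1 = 0
  constant: 10
Sum = -16 + 0 + 10 = -6


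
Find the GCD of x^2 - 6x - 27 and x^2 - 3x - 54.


Factor each:
  x^2 - 6x - 27 = (x - 9)(x + 3)
  x^2 - 3x - 54 = (x - 9)(x + 6)
Common monic factor: x - 9


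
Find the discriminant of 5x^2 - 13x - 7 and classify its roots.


D = b^2 - 4ac = (-13)^2 - 4(5)(-7) = 169 + 140 = 309
Since D > 0: two distinct irrational roots


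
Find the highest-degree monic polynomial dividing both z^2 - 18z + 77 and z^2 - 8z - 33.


Factor each:
  z^2 - 18z + 77 = (z - 11)(z - 7)
  z^2 - 8z - 33 = (z - 11)(z + 3)
Common monic factor: z - 11


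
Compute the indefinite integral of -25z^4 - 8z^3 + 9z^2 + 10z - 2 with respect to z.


Reverse power rule on each term:
  ∫ -25z^4 dz = -5z^5
  ∫ -8z^3 dz = -2z^4
  ∫ 9z^2 dz = 3z^3
  ∫ 10z dz = 5z^2
  ∫ -2 dz = -2z
F(z) = -5z^5 - 2z^4 + 3z^3 + 5z^2 - 2z + C


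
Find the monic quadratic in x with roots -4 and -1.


p(x) = (x + 4)(x + 1)
Expand: x^2 + 5x + 4


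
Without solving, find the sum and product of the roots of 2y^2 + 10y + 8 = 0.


For ay^2+by+c=0: sum = -b/a, product = c/a.
a=2, b=10, c=8
Sum = -(10)/2 = -5
Product = (8)/2 = 4


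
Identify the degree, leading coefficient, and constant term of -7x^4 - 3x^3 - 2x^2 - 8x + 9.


Highest power of x is 4, with coefficient -7. Constant term is 9.
Degree = 4, leading coefficient = -7, constant term = 9


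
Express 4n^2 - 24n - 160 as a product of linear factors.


Roots satisfy r1 + r2 = -b/a = 6 and r1*r2 = c/a = -40.
So r1 = -4, r2 = 10.
4n^2 - 24n - 160 = 4(n - r1)(n - r2) = 4(n + 4)(n - 10)


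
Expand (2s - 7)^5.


Expand (2s - 7)^5 by repeated multiplication:
  (2s - 7)^2 = 4s^2 - 28s + 49
  (2s - 7)^3 = 8s^3 - 84s^2 + 294s - 343
  (2s - 7)^4 = 16s^4 - 224s^3 + 1176s^2 - 2744s + 2401
= 32s^5 - 560s^4 + 3920s^3 - 13720s^2 + 24010s - 16807


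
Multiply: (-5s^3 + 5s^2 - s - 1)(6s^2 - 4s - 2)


Distribute each term of the first polynomial:
  (-5s^3)(6s^2 - 4s - 2) = -30s^5 + 20s^4 + 10s^3
  (5s^2)(6s^2 - 4s - 2) = 30s^4 - 20s^3 - 10s^2
  (-s)(6s^2 - 4s - 2) = -6s^3 + 4s^2 + 2s
  (-1)(6s^2 - 4s - 2) = -6s^2 + 4s + 2
Sum: -30s^5 + 50s^4 - 16s^3 - 12s^2 + 6s + 2


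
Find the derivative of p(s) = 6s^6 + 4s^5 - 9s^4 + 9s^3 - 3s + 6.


Apply the power rule term by term:
  d/ds(6s^6) = 36s^5
  d/ds(4s^5) = 20s^4
  d/ds(-9s^4) = -36s^3
  d/ds(9s^3) = 27s^2
  d/ds(-3s) = -3
  d/ds(6) = 0
p'(s) = 36s^5 + 20s^4 - 36s^3 + 27s^2 - 3


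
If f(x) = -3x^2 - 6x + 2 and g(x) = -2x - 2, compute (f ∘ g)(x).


Substitute g(x) into f:
f(g(x)) = -3*(-2x - 2)^2 + (-6)*(-2x - 2) + 2
(-2x - 2)^2 = 4x^2 + 8x + 4
Expand and combine: -12x^2 - 12x + 2


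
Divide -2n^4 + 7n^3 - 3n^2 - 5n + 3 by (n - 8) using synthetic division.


Synthetic division with c = 8. Coefficients: -2, 7, -3, -5, 3
Bring down -2.
  -2 * 8 = -16; -16 + 7 = -9
  -9 * 8 = -72; -72 - 3 = -75
  -75 * 8 = -600; -600 - 5 = -605
  -605 * 8 = -4840; -4840 + 3 = -4837
Quotient: -2n^3 - 9n^2 - 75n - 605, Remainder: -4837


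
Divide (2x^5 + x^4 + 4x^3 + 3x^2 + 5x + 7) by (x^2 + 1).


(2x^5 + x^4 + 4x^3 + 3x^2 + 5x + 7) / (x^2 + 1)
Step 1: 2x^3 * (x^2 + 1) = 2x^5 + 2x^3; subtract.
Step 2: x^2 * (x^2 + 1) = x^4 + x^2; subtract.
Step 3: 2x * (x^2 + 1) = 2x^3 + 2x; subtract.
Step 4: 2 * (x^2 + 1) = 2x^2 + 2; subtract.
Quotient: 2x^3 + x^2 + 2x + 2, Remainder: 3x + 5


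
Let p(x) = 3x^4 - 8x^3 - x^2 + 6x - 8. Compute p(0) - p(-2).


p(0) = -8
p(-2) = 88
p(0) - p(-2) = -8 - 88 = -96


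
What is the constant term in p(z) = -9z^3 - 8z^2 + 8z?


Read off the constant term: 0


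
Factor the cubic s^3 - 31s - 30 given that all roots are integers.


Try integer roots (divisors of -30). s=-1: p(-1)=0.
Divide out (s + 1): quotient is s^2 - s - 30.
Factor the quadratic: (s - 6)(s + 5)
Result: (s + 1)(s - 6)(s + 5)


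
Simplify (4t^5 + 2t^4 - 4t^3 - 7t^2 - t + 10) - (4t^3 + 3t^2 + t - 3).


Distribute the minus sign:
  (4t^5 + 2t^4 - 4t^3 - 7t^2 - t + 10)
- (4t^3 + 3t^2 + t - 3)
Negate second polynomial: -4t^3 - 3t^2 - t + 3
Add: 4t^5 + 2t^4 - 8t^3 - 10t^2 - 2t + 13


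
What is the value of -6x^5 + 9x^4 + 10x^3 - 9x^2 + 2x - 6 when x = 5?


Using direct substitution:
  -6 * (5)^5 = -18750
  9 * (5)^4 = 5625
  10 * (5)^3 = 1250
  -9 * (5)^2 = -225
  2 * (5)^1 = 10
  constant: -6
Sum = -18750 + 5625 + 1250 - 225 + 10 - 6 = -12096


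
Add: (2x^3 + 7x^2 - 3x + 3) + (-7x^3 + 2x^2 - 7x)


Align terms by degree and add:
  2x^3 + 7x^2 - 3x + 3
  -7x^3 + 2x^2 - 7x
= -5x^3 + 9x^2 - 10x + 3


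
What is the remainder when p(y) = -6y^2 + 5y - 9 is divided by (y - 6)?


By the Remainder Theorem, the remainder equals p(6):
  -6*(6)^2 = -216
  5*(6)^1 = 30
  constant: -9
Sum: -216 + 30 - 9 = -195


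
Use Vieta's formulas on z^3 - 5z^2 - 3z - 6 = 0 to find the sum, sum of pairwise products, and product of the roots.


Monic cubic z^3+bz^2+cz+d=0: sum=-b, pairwise sum=c, product=-d.
b=-5, c=-3, d=-6
r1+r2+r3 = 5
r1r2+r1r3+r2r3 = -3
r1r2r3 = 6


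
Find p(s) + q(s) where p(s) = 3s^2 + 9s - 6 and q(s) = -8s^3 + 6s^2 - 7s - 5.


Align terms by degree and add:
  3s^2 + 9s - 6
  -8s^3 + 6s^2 - 7s - 5
= -8s^3 + 9s^2 + 2s - 11


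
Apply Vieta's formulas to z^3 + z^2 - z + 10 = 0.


Monic cubic z^3+bz^2+cz+d=0: sum=-b, pairwise sum=c, product=-d.
b=1, c=-1, d=10
r1+r2+r3 = -1
r1r2+r1r3+r2r3 = -1
r1r2r3 = -10


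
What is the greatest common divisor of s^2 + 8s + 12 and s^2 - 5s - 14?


Factor each:
  s^2 + 8s + 12 = (s + 2)(s + 6)
  s^2 - 5s - 14 = (s + 2)(s - 7)
Common monic factor: s + 2


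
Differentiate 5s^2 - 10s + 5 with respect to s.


Apply the power rule term by term:
  d/ds(5s^2) = 10s
  d/ds(-10s) = -10
  d/ds(5) = 0
p'(s) = 10s - 10


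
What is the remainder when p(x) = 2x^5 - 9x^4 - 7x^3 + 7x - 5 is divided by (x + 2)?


By the Remainder Theorem, the remainder equals p(-2):
  2*(-2)^5 = -64
  -9*(-2)^4 = -144
  -7*(-2)^3 = 56
  0*(-2)^2 = 0
  7*(-2)^1 = -14
  constant: -5
Sum: -64 - 144 + 56 + 0 - 14 - 5 = -171


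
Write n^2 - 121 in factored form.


Roots satisfy r1 + r2 = -b/a = 0 and r1*r2 = c/a = -121.
So r1 = 11, r2 = -11.
n^2 - 121 = (n - r1)(n - r2) = (n - 11)(n + 11)


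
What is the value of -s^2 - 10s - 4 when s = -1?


Using direct substitution:
  -1 * (-1)^2 = -1
  -10 * (-1)^1 = 10
  constant: -4
Sum = -1 + 10 - 4 = 5


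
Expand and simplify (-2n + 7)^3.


Expand (-2n + 7)^3 by repeated multiplication:
  (-2n + 7)^2 = 4n^2 - 28n + 49
= -8n^3 + 84n^2 - 294n + 343


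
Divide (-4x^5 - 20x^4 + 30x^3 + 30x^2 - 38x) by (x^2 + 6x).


(-4x^5 - 20x^4 + 30x^3 + 30x^2 - 38x) / (x^2 + 6x)
Step 1: -4x^3 * (x^2 + 6x) = -4x^5 - 24x^4; subtract.
Step 2: 4x^2 * (x^2 + 6x) = 4x^4 + 24x^3; subtract.
Step 3: 6x * (x^2 + 6x) = 6x^3 + 36x^2; subtract.
Step 4: -6 * (x^2 + 6x) = -6x^2 - 36x; subtract.
Quotient: -4x^3 + 4x^2 + 6x - 6, Remainder: -2x


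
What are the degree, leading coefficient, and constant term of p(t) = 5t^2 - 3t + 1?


Highest power of t is 2, with coefficient 5. Constant term is 1.
Degree = 2, leading coefficient = 5, constant term = 1


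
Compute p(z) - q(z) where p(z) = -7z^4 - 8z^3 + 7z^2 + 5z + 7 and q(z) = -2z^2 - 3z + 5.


Distribute the minus sign:
  (-7z^4 - 8z^3 + 7z^2 + 5z + 7)
- (-2z^2 - 3z + 5)
Negate second polynomial: 2z^2 + 3z - 5
Add: -7z^4 - 8z^3 + 9z^2 + 8z + 2


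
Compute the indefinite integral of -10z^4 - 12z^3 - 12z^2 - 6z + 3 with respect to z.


Reverse power rule on each term:
  ∫ -10z^4 dz = -2z^5
  ∫ -12z^3 dz = -3z^4
  ∫ -12z^2 dz = -4z^3
  ∫ -6z dz = -3z^2
  ∫ 3 dz = 3z
F(z) = -2z^5 - 3z^4 - 4z^3 - 3z^2 + 3z + C


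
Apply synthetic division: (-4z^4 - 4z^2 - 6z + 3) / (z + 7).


Synthetic division with c = -7. Coefficients: -4, 0, -4, -6, 3
Bring down -4.
  -4 * -7 = 28; 28 + 0 = 28
  28 * -7 = -196; -196 - 4 = -200
  -200 * -7 = 1400; 1400 - 6 = 1394
  1394 * -7 = -9758; -9758 + 3 = -9755
Quotient: -4z^3 + 28z^2 - 200z + 1394, Remainder: -9755


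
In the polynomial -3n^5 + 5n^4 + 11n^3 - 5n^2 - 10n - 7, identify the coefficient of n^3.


Read off the coefficient of n^3: 11


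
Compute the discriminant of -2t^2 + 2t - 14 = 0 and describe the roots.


D = b^2 - 4ac = (2)^2 - 4(-2)(-14) = 4 - 112 = -108
Since D < 0: two complex conjugate roots (no real roots)


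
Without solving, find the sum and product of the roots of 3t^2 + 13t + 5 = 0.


For at^2+bt+c=0: sum = -b/a, product = c/a.
a=3, b=13, c=5
Sum = -(13)/3 = -13/3
Product = (5)/3 = 5/3


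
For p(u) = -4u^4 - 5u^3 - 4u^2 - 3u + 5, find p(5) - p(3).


p(5) = -3235
p(3) = -499
p(5) - p(3) = -3235 + 499 = -2736


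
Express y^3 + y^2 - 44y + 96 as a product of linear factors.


Try integer roots (divisors of 96). y=3: p(3)=0.
Divide out (y - 3): quotient is y^2 + 4y - 32.
Factor the quadratic: (y + 8)(y - 4)
Result: (y - 3)(y + 8)(y - 4)


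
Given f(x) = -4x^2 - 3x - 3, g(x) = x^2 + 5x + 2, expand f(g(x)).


Substitute g(x) into f:
f(g(x)) = -4*(x^2 + 5x + 2)^2 + (-3)*(x^2 + 5x + 2) + (-3)
(x^2 + 5x + 2)^2 = x^4 + 10x^3 + 29x^2 + 20x + 4
Expand and combine: -4x^4 - 40x^3 - 119x^2 - 95x - 25


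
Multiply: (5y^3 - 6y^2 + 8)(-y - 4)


Distribute each term of the first polynomial:
  (5y^3)(-y - 4) = -5y^4 - 20y^3
  (-6y^2)(-y - 4) = 6y^3 + 24y^2
  (8)(-y - 4) = -8y - 32
Sum: -5y^4 - 14y^3 + 24y^2 - 8y - 32


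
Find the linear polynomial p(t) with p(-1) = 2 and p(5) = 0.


p(t) = mt + b. Using p(-1)=2, p(5)=0:
m = (2)/(-1 - 5) = 2/-6 = -1/3
b = 2 - m*(-1) = 2 - 1/3 = 5/3
p(t) = -(1/3)t + (5/3)


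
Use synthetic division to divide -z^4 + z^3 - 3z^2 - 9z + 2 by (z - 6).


Synthetic division with c = 6. Coefficients: -1, 1, -3, -9, 2
Bring down -1.
  -1 * 6 = -6; -6 + 1 = -5
  -5 * 6 = -30; -30 - 3 = -33
  -33 * 6 = -198; -198 - 9 = -207
  -207 * 6 = -1242; -1242 + 2 = -1240
Quotient: -z^3 - 5z^2 - 33z - 207, Remainder: -1240


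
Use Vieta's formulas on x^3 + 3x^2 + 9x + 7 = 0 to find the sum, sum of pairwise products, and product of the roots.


Monic cubic x^3+bx^2+cx+d=0: sum=-b, pairwise sum=c, product=-d.
b=3, c=9, d=7
r1+r2+r3 = -3
r1r2+r1r3+r2r3 = 9
r1r2r3 = -7


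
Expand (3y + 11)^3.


Expand (3y + 11)^3 by repeated multiplication:
  (3y + 11)^2 = 9y^2 + 66y + 121
= 27y^3 + 297y^2 + 1089y + 1331


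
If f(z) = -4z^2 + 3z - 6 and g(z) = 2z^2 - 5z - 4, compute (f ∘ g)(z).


Substitute g(z) into f:
f(g(z)) = -4*(2z^2 - 5z - 4)^2 + 3*(2z^2 - 5z - 4) + (-6)
(2z^2 - 5z - 4)^2 = 4z^4 - 20z^3 + 9z^2 + 40z + 16
Expand and combine: -16z^4 + 80z^3 - 30z^2 - 175z - 82


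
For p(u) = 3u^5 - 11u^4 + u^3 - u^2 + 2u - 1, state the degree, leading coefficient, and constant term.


Highest power of u is 5, with coefficient 3. Constant term is -1.
Degree = 5, leading coefficient = 3, constant term = -1


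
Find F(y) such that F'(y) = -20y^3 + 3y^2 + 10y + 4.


Reverse power rule on each term:
  ∫ -20y^3 dy = -5y^4
  ∫ 3y^2 dy = y^3
  ∫ 10y dy = 5y^2
  ∫ 4 dy = 4y
F(y) = -5y^4 + y^3 + 5y^2 + 4y + C


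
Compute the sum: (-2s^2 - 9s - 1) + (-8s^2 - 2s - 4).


Align terms by degree and add:
  -2s^2 - 9s - 1
  -8s^2 - 2s - 4
= -10s^2 - 11s - 5


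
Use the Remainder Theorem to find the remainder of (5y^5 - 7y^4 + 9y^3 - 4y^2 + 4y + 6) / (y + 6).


By the Remainder Theorem, the remainder equals p(-6):
  5*(-6)^5 = -38880
  -7*(-6)^4 = -9072
  9*(-6)^3 = -1944
  -4*(-6)^2 = -144
  4*(-6)^1 = -24
  constant: 6
Sum: -38880 - 9072 - 1944 - 144 - 24 + 6 = -50058


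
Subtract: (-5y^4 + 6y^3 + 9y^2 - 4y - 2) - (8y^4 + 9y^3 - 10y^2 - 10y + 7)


Distribute the minus sign:
  (-5y^4 + 6y^3 + 9y^2 - 4y - 2)
- (8y^4 + 9y^3 - 10y^2 - 10y + 7)
Negate second polynomial: -8y^4 - 9y^3 + 10y^2 + 10y - 7
Add: -13y^4 - 3y^3 + 19y^2 + 6y - 9


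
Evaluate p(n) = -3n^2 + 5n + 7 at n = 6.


Using direct substitution:
  -3 * (6)^2 = -108
  5 * (6)^1 = 30
  constant: 7
Sum = -108 + 30 + 7 = -71


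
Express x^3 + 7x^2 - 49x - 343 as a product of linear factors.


Try integer roots (divisors of -343). x=7: p(7)=0.
Divide out (x - 7): quotient is x^2 + 14x + 49.
Factor the quadratic: (x + 7)(x + 7)
Result: (x - 7)(x + 7)(x + 7)


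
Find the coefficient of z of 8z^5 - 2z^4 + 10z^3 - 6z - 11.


Read off the coefficient of z: -6


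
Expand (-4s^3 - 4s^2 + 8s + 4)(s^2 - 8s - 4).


Distribute each term of the first polynomial:
  (-4s^3)(s^2 - 8s - 4) = -4s^5 + 32s^4 + 16s^3
  (-4s^2)(s^2 - 8s - 4) = -4s^4 + 32s^3 + 16s^2
  (8s)(s^2 - 8s - 4) = 8s^3 - 64s^2 - 32s
  (4)(s^2 - 8s - 4) = 4s^2 - 32s - 16
Sum: -4s^5 + 28s^4 + 56s^3 - 44s^2 - 64s - 16


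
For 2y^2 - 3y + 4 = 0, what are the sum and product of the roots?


For ay^2+by+c=0: sum = -b/a, product = c/a.
a=2, b=-3, c=4
Sum = -(-3)/2 = 3/2
Product = (4)/2 = 2


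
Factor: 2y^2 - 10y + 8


Roots satisfy r1 + r2 = -b/a = 5 and r1*r2 = c/a = 4.
So r1 = 4, r2 = 1.
2y^2 - 10y + 8 = 2(y - r1)(y - r2) = 2(y - 4)(y - 1)


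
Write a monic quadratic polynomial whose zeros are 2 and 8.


p(x) = (x - 2)(x - 8)
Expand: x^2 - 10x + 16


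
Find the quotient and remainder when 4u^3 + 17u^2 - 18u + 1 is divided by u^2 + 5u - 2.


(4u^3 + 17u^2 - 18u + 1) / (u^2 + 5u - 2)
Step 1: 4u * (u^2 + 5u - 2) = 4u^3 + 20u^2 - 8u; subtract.
Step 2: -3 * (u^2 + 5u - 2) = -3u^2 - 15u + 6; subtract.
Quotient: 4u - 3, Remainder: 5u - 5


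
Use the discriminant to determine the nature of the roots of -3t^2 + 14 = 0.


D = b^2 - 4ac = (0)^2 - 4(-3)(14) = 0 + 168 = 168
Since D > 0: two distinct irrational roots


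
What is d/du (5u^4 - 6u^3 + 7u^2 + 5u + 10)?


Apply the power rule term by term:
  d/du(5u^4) = 20u^3
  d/du(-6u^3) = -18u^2
  d/du(7u^2) = 14u
  d/du(5u) = 5
  d/du(10) = 0
p'(u) = 20u^3 - 18u^2 + 14u + 5


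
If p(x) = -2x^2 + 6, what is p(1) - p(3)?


p(1) = 4
p(3) = -12
p(1) - p(3) = 4 + 12 = 16


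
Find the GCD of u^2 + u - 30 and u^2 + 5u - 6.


Factor each:
  u^2 + u - 30 = (u + 6)(u - 5)
  u^2 + 5u - 6 = (u + 6)(u - 1)
Common monic factor: u + 6


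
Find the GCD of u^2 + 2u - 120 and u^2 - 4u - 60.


Factor each:
  u^2 + 2u - 120 = (u - 10)(u + 12)
  u^2 - 4u - 60 = (u - 10)(u + 6)
Common monic factor: u - 10


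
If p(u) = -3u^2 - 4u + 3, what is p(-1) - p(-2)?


p(-1) = 4
p(-2) = -1
p(-1) - p(-2) = 4 + 1 = 5


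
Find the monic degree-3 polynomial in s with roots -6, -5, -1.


p(s) = (s + 6)(s + 5)(s + 1)
Expand: s^3 + 12s^2 + 41s + 30


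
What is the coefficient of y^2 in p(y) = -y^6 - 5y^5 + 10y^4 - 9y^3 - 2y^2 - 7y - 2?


Read off the coefficient of y^2: -2


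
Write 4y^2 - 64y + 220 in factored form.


Roots satisfy r1 + r2 = -b/a = 16 and r1*r2 = c/a = 55.
So r1 = 11, r2 = 5.
4y^2 - 64y + 220 = 4(y - r1)(y - r2) = 4(y - 11)(y - 5)


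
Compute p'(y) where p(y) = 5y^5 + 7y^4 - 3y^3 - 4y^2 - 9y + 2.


Apply the power rule term by term:
  d/dy(5y^5) = 25y^4
  d/dy(7y^4) = 28y^3
  d/dy(-3y^3) = -9y^2
  d/dy(-4y^2) = -8y
  d/dy(-9y) = -9
  d/dy(2) = 0
p'(y) = 25y^4 + 28y^3 - 9y^2 - 8y - 9


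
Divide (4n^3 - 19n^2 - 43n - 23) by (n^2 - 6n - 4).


(4n^3 - 19n^2 - 43n - 23) / (n^2 - 6n - 4)
Step 1: 4n * (n^2 - 6n - 4) = 4n^3 - 24n^2 - 16n; subtract.
Step 2: 5 * (n^2 - 6n - 4) = 5n^2 - 30n - 20; subtract.
Quotient: 4n + 5, Remainder: 3n - 3


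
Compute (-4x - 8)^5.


Expand (-4x - 8)^5 by repeated multiplication:
  (-4x - 8)^2 = 16x^2 + 64x + 64
  (-4x - 8)^3 = -64x^3 - 384x^2 - 768x - 512
  (-4x - 8)^4 = 256x^4 + 2048x^3 + 6144x^2 + 8192x + 4096
= -1024x^5 - 10240x^4 - 40960x^3 - 81920x^2 - 81920x - 32768


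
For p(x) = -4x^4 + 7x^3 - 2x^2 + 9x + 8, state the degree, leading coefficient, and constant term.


Highest power of x is 4, with coefficient -4. Constant term is 8.
Degree = 4, leading coefficient = -4, constant term = 8


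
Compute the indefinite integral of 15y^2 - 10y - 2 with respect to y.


Reverse power rule on each term:
  ∫ 15y^2 dy = 5y^3
  ∫ -10y dy = -5y^2
  ∫ -2 dy = -2y
F(y) = 5y^3 - 5y^2 - 2y + C


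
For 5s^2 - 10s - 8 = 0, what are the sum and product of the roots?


For as^2+bs+c=0: sum = -b/a, product = c/a.
a=5, b=-10, c=-8
Sum = -(-10)/5 = 2
Product = (-8)/5 = -8/5


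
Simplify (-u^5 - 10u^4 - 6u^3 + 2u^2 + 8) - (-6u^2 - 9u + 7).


Distribute the minus sign:
  (-u^5 - 10u^4 - 6u^3 + 2u^2 + 8)
- (-6u^2 - 9u + 7)
Negate second polynomial: 6u^2 + 9u - 7
Add: -u^5 - 10u^4 - 6u^3 + 8u^2 + 9u + 1


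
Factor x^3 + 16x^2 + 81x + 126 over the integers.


Try integer roots (divisors of 126). x=-6: p(-6)=0.
Divide out (x + 6): quotient is x^2 + 10x + 21.
Factor the quadratic: (x + 7)(x + 3)
Result: (x + 6)(x + 7)(x + 3)


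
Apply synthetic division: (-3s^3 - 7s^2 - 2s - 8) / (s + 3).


Synthetic division with c = -3. Coefficients: -3, -7, -2, -8
Bring down -3.
  -3 * -3 = 9; 9 - 7 = 2
  2 * -3 = -6; -6 - 2 = -8
  -8 * -3 = 24; 24 - 8 = 16
Quotient: -3s^2 + 2s - 8, Remainder: 16


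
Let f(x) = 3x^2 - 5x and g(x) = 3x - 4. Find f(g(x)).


Substitute g(x) into f:
f(g(x)) = 3*(3x - 4)^2 + (-5)*(3x - 4)
(3x - 4)^2 = 9x^2 - 24x + 16
Expand and combine: 27x^2 - 87x + 68


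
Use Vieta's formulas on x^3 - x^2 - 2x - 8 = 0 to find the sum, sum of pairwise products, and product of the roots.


Monic cubic x^3+bx^2+cx+d=0: sum=-b, pairwise sum=c, product=-d.
b=-1, c=-2, d=-8
r1+r2+r3 = 1
r1r2+r1r3+r2r3 = -2
r1r2r3 = 8


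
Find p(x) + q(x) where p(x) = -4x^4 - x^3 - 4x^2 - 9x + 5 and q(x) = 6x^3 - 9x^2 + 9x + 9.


Align terms by degree and add:
  -4x^4 - x^3 - 4x^2 - 9x + 5
+ 6x^3 - 9x^2 + 9x + 9
= -4x^4 + 5x^3 - 13x^2 + 14


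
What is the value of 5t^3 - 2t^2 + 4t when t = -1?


Using direct substitution:
  5 * (-1)^3 = -5
  -2 * (-1)^2 = -2
  4 * (-1)^1 = -4
  constant: 0
Sum = -5 - 2 - 4 + 0 = -11


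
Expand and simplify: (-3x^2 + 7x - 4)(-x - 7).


Distribute each term of the first polynomial:
  (-3x^2)(-x - 7) = 3x^3 + 21x^2
  (7x)(-x - 7) = -7x^2 - 49x
  (-4)(-x - 7) = 4x + 28
Sum: 3x^3 + 14x^2 - 45x + 28


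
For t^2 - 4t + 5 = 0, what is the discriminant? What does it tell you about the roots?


D = b^2 - 4ac = (-4)^2 - 4(1)(5) = 16 - 20 = -4
Since D < 0: two complex conjugate roots (no real roots)


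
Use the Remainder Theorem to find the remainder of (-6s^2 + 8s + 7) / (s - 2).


By the Remainder Theorem, the remainder equals p(2):
  -6*(2)^2 = -24
  8*(2)^1 = 16
  constant: 7
Sum: -24 + 16 + 7 = -1


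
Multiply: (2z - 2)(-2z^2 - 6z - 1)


Distribute each term of the first polynomial:
  (2z)(-2z^2 - 6z - 1) = -4z^3 - 12z^2 - 2z
  (-2)(-2z^2 - 6z - 1) = 4z^2 + 12z + 2
Sum: -4z^3 - 8z^2 + 10z + 2


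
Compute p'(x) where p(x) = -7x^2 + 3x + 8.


Apply the power rule term by term:
  d/dx(-7x^2) = -14x
  d/dx(3x) = 3
  d/dx(8) = 0
p'(x) = -14x + 3


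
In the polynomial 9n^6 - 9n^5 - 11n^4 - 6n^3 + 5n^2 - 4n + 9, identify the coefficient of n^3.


Read off the coefficient of n^3: -6


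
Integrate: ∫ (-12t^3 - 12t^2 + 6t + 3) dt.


Reverse power rule on each term:
  ∫ -12t^3 dt = -3t^4
  ∫ -12t^2 dt = -4t^3
  ∫ 6t dt = 3t^2
  ∫ 3 dt = 3t
F(t) = -3t^4 - 4t^3 + 3t^2 + 3t + C


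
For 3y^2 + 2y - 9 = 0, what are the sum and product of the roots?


For ay^2+by+c=0: sum = -b/a, product = c/a.
a=3, b=2, c=-9
Sum = -(2)/3 = -2/3
Product = (-9)/3 = -3


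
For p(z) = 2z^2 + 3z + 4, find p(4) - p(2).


p(4) = 48
p(2) = 18
p(4) - p(2) = 48 - 18 = 30


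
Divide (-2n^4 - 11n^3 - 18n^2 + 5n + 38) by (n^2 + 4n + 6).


(-2n^4 - 11n^3 - 18n^2 + 5n + 38) / (n^2 + 4n + 6)
Step 1: -2n^2 * (n^2 + 4n + 6) = -2n^4 - 8n^3 - 12n^2; subtract.
Step 2: -3n * (n^2 + 4n + 6) = -3n^3 - 12n^2 - 18n; subtract.
Step 3: 6 * (n^2 + 4n + 6) = 6n^2 + 24n + 36; subtract.
Quotient: -2n^2 - 3n + 6, Remainder: -n + 2


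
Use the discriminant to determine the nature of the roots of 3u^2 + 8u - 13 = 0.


D = b^2 - 4ac = (8)^2 - 4(3)(-13) = 64 + 156 = 220
Since D > 0: two distinct irrational roots


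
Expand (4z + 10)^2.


Expand (4z + 10)^2 by repeated multiplication:
= 16z^2 + 80z + 100


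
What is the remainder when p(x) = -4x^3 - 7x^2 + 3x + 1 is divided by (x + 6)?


By the Remainder Theorem, the remainder equals p(-6):
  -4*(-6)^3 = 864
  -7*(-6)^2 = -252
  3*(-6)^1 = -18
  constant: 1
Sum: 864 - 252 - 18 + 1 = 595


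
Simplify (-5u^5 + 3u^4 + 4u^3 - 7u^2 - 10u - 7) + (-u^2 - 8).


Align terms by degree and add:
  -5u^5 + 3u^4 + 4u^3 - 7u^2 - 10u - 7
  -u^2 - 8
= -5u^5 + 3u^4 + 4u^3 - 8u^2 - 10u - 15


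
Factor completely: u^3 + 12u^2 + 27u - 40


Try integer roots (divisors of -40). u=-8: p(-8)=0.
Divide out (u + 8): quotient is u^2 + 4u - 5.
Factor the quadratic: (u - 1)(u + 5)
Result: (u + 8)(u - 1)(u + 5)


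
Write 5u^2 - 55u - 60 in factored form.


Roots satisfy r1 + r2 = -b/a = 11 and r1*r2 = c/a = -12.
So r1 = 12, r2 = -1.
5u^2 - 55u - 60 = 5(u - r1)(u - r2) = 5(u - 12)(u + 1)


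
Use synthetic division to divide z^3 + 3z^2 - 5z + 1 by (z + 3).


Synthetic division with c = -3. Coefficients: 1, 3, -5, 1
Bring down 1.
  1 * -3 = -3; -3 + 3 = 0
  0 * -3 = 0; 0 - 5 = -5
  -5 * -3 = 15; 15 + 1 = 16
Quotient: z^2 - 5, Remainder: 16


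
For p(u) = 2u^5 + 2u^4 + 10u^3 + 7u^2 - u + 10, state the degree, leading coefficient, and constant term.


Highest power of u is 5, with coefficient 2. Constant term is 10.
Degree = 5, leading coefficient = 2, constant term = 10


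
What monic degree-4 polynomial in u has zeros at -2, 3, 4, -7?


p(u) = (u + 2)(u - 3)(u - 4)(u + 7)
Expand: u^4 + 2u^3 - 37u^2 + 10u + 168


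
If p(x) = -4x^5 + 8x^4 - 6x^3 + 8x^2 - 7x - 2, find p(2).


Using direct substitution:
  -4 * (2)^5 = -128
  8 * (2)^4 = 128
  -6 * (2)^3 = -48
  8 * (2)^2 = 32
  -7 * (2)^1 = -14
  constant: -2
Sum = -128 + 128 - 48 + 32 - 14 - 2 = -32


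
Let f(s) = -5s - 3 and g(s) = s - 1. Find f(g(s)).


Substitute g(s) into f:
f(g(s)) = -5*(s - 1) + (-3)
Expand and combine: -5s + 2


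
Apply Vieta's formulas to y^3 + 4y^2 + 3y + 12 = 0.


Monic cubic y^3+by^2+cy+d=0: sum=-b, pairwise sum=c, product=-d.
b=4, c=3, d=12
r1+r2+r3 = -4
r1r2+r1r3+r2r3 = 3
r1r2r3 = -12


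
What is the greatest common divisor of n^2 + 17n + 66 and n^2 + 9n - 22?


Factor each:
  n^2 + 17n + 66 = (n + 11)(n + 6)
  n^2 + 9n - 22 = (n + 11)(n - 2)
Common monic factor: n + 11


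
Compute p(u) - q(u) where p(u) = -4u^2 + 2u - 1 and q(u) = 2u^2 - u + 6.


Distribute the minus sign:
  (-4u^2 + 2u - 1)
- (2u^2 - u + 6)
Negate second polynomial: -2u^2 + u - 6
Add: -6u^2 + 3u - 7


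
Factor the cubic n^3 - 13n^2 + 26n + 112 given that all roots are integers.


Try integer roots (divisors of 112). n=8: p(8)=0.
Divide out (n - 8): quotient is n^2 - 5n - 14.
Factor the quadratic: (n - 7)(n + 2)
Result: (n - 8)(n - 7)(n + 2)


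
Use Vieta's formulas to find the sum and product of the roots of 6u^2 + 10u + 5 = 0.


For au^2+bu+c=0: sum = -b/a, product = c/a.
a=6, b=10, c=5
Sum = -(10)/6 = -5/3
Product = (5)/6 = 5/6


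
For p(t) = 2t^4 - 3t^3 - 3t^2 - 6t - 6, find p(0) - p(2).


p(0) = -6
p(2) = -22
p(0) - p(2) = -6 + 22 = 16


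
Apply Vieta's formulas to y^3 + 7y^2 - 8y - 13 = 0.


Monic cubic y^3+by^2+cy+d=0: sum=-b, pairwise sum=c, product=-d.
b=7, c=-8, d=-13
r1+r2+r3 = -7
r1r2+r1r3+r2r3 = -8
r1r2r3 = 13


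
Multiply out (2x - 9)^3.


Expand (2x - 9)^3 by repeated multiplication:
  (2x - 9)^2 = 4x^2 - 36x + 81
= 8x^3 - 108x^2 + 486x - 729


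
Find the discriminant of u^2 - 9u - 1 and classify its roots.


D = b^2 - 4ac = (-9)^2 - 4(1)(-1) = 81 + 4 = 85
Since D > 0: two distinct irrational roots


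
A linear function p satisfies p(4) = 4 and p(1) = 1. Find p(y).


p(y) = my + b. Using p(4)=4, p(1)=1:
m = (4 - 1)/(4 - 1) = 3/3 = 1
b = 4 - m*(4) = 4 - 4 = 0
p(y) = y


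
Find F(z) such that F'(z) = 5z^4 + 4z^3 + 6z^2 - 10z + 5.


Reverse power rule on each term:
  ∫ 5z^4 dz = z^5
  ∫ 4z^3 dz = z^4
  ∫ 6z^2 dz = 2z^3
  ∫ -10z dz = -5z^2
  ∫ 5 dz = 5z
F(z) = z^5 + z^4 + 2z^3 - 5z^2 + 5z + C


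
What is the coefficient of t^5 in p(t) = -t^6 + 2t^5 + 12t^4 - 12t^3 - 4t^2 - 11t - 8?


Read off the coefficient of t^5: 2


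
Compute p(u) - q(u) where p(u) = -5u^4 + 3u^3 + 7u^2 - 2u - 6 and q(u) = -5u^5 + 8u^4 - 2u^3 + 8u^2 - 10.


Distribute the minus sign:
  (-5u^4 + 3u^3 + 7u^2 - 2u - 6)
- (-5u^5 + 8u^4 - 2u^3 + 8u^2 - 10)
Negate second polynomial: 5u^5 - 8u^4 + 2u^3 - 8u^2 + 10
Add: 5u^5 - 13u^4 + 5u^3 - u^2 - 2u + 4


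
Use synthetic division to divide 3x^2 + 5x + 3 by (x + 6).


Synthetic division with c = -6. Coefficients: 3, 5, 3
Bring down 3.
  3 * -6 = -18; -18 + 5 = -13
  -13 * -6 = 78; 78 + 3 = 81
Quotient: 3x - 13, Remainder: 81


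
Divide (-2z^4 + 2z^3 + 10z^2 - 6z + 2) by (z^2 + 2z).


(-2z^4 + 2z^3 + 10z^2 - 6z + 2) / (z^2 + 2z)
Step 1: -2z^2 * (z^2 + 2z) = -2z^4 - 4z^3; subtract.
Step 2: 6z * (z^2 + 2z) = 6z^3 + 12z^2; subtract.
Step 3: -2 * (z^2 + 2z) = -2z^2 - 4z; subtract.
Quotient: -2z^2 + 6z - 2, Remainder: -2z + 2


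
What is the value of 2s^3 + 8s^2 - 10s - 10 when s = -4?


Using direct substitution:
  2 * (-4)^3 = -128
  8 * (-4)^2 = 128
  -10 * (-4)^1 = 40
  constant: -10
Sum = -128 + 128 + 40 - 10 = 30


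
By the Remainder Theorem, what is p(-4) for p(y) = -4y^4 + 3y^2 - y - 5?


By the Remainder Theorem, the remainder equals p(-4):
  -4*(-4)^4 = -1024
  0*(-4)^3 = 0
  3*(-4)^2 = 48
  -1*(-4)^1 = 4
  constant: -5
Sum: -1024 + 0 + 48 + 4 - 5 = -977


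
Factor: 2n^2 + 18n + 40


Roots satisfy r1 + r2 = -b/a = -9 and r1*r2 = c/a = 20.
So r1 = -5, r2 = -4.
2n^2 + 18n + 40 = 2(n - r1)(n - r2) = 2(n + 5)(n + 4)


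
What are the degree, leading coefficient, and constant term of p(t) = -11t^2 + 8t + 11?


Highest power of t is 2, with coefficient -11. Constant term is 11.
Degree = 2, leading coefficient = -11, constant term = 11


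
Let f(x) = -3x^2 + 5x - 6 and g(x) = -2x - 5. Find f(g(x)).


Substitute g(x) into f:
f(g(x)) = -3*(-2x - 5)^2 + 5*(-2x - 5) + (-6)
(-2x - 5)^2 = 4x^2 + 20x + 25
Expand and combine: -12x^2 - 70x - 106


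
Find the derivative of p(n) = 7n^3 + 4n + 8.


Apply the power rule term by term:
  d/dn(7n^3) = 21n^2
  d/dn(4n) = 4
  d/dn(8) = 0
p'(n) = 21n^2 + 4


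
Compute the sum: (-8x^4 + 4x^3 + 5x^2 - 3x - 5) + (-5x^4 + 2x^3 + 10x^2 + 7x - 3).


Align terms by degree and add:
  -8x^4 + 4x^3 + 5x^2 - 3x - 5
  -5x^4 + 2x^3 + 10x^2 + 7x - 3
= -13x^4 + 6x^3 + 15x^2 + 4x - 8


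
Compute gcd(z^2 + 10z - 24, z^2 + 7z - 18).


Factor each:
  z^2 + 10z - 24 = (z - 2)(z + 12)
  z^2 + 7z - 18 = (z - 2)(z + 9)
Common monic factor: z - 2


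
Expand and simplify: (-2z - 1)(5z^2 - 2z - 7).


Distribute each term of the first polynomial:
  (-2z)(5z^2 - 2z - 7) = -10z^3 + 4z^2 + 14z
  (-1)(5z^2 - 2z - 7) = -5z^2 + 2z + 7
Sum: -10z^3 - z^2 + 16z + 7


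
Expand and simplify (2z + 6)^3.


Expand (2z + 6)^3 by repeated multiplication:
  (2z + 6)^2 = 4z^2 + 24z + 36
= 8z^3 + 72z^2 + 216z + 216


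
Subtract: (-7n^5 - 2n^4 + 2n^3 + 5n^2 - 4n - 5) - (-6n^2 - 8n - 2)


Distribute the minus sign:
  (-7n^5 - 2n^4 + 2n^3 + 5n^2 - 4n - 5)
- (-6n^2 - 8n - 2)
Negate second polynomial: 6n^2 + 8n + 2
Add: -7n^5 - 2n^4 + 2n^3 + 11n^2 + 4n - 3


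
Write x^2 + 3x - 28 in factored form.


Roots satisfy r1 + r2 = -b/a = -3 and r1*r2 = c/a = -28.
So r1 = 4, r2 = -7.
x^2 + 3x - 28 = (x - r1)(x - r2) = (x - 4)(x + 7)


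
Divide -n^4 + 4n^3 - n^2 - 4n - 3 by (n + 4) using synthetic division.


Synthetic division with c = -4. Coefficients: -1, 4, -1, -4, -3
Bring down -1.
  -1 * -4 = 4; 4 + 4 = 8
  8 * -4 = -32; -32 - 1 = -33
  -33 * -4 = 132; 132 - 4 = 128
  128 * -4 = -512; -512 - 3 = -515
Quotient: -n^3 + 8n^2 - 33n + 128, Remainder: -515


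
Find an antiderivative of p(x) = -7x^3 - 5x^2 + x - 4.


Reverse power rule on each term:
  ∫ -7x^3 dx = -(7/4)x^4
  ∫ -5x^2 dx = -(5/3)x^3
  ∫ x dx = (1/2)x^2
  ∫ -4 dx = -4x
F(x) = -(7/4)x^4 - (5/3)x^3 + (1/2)x^2 - 4x + C


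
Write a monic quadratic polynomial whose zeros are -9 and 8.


p(n) = (n + 9)(n - 8)
Expand: n^2 + n - 72


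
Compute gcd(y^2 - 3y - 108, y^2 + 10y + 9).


Factor each:
  y^2 - 3y - 108 = (y + 9)(y - 12)
  y^2 + 10y + 9 = (y + 9)(y + 1)
Common monic factor: y + 9


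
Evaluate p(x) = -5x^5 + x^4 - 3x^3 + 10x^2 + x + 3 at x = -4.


Using direct substitution:
  -5 * (-4)^5 = 5120
  1 * (-4)^4 = 256
  -3 * (-4)^3 = 192
  10 * (-4)^2 = 160
  1 * (-4)^1 = -4
  constant: 3
Sum = 5120 + 256 + 192 + 160 - 4 + 3 = 5727


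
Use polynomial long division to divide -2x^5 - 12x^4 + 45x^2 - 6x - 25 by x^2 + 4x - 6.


(-2x^5 - 12x^4 + 45x^2 - 6x - 25) / (x^2 + 4x - 6)
Step 1: -2x^3 * (x^2 + 4x - 6) = -2x^5 - 8x^4 + 12x^3; subtract.
Step 2: -4x^2 * (x^2 + 4x - 6) = -4x^4 - 16x^3 + 24x^2; subtract.
Step 3: 4x * (x^2 + 4x - 6) = 4x^3 + 16x^2 - 24x; subtract.
Step 4: 5 * (x^2 + 4x - 6) = 5x^2 + 20x - 30; subtract.
Quotient: -2x^3 - 4x^2 + 4x + 5, Remainder: -2x + 5


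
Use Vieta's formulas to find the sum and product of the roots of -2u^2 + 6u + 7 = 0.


For au^2+bu+c=0: sum = -b/a, product = c/a.
a=-2, b=6, c=7
Sum = -(6)/-2 = 3
Product = (7)/-2 = -7/2


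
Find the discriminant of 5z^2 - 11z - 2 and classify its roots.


D = b^2 - 4ac = (-11)^2 - 4(5)(-2) = 121 + 40 = 161
Since D > 0: two distinct irrational roots


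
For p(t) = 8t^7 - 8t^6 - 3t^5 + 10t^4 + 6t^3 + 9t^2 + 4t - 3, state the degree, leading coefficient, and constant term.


Highest power of t is 7, with coefficient 8. Constant term is -3.
Degree = 7, leading coefficient = 8, constant term = -3


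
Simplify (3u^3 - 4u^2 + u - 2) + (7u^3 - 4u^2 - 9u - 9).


Align terms by degree and add:
  3u^3 - 4u^2 + u - 2
+ 7u^3 - 4u^2 - 9u - 9
= 10u^3 - 8u^2 - 8u - 11


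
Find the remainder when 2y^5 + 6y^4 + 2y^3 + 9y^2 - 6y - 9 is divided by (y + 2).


By the Remainder Theorem, the remainder equals p(-2):
  2*(-2)^5 = -64
  6*(-2)^4 = 96
  2*(-2)^3 = -16
  9*(-2)^2 = 36
  -6*(-2)^1 = 12
  constant: -9
Sum: -64 + 96 - 16 + 36 + 12 - 9 = 55


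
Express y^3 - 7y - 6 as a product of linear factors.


Try integer roots (divisors of -6). y=3: p(3)=0.
Divide out (y - 3): quotient is y^2 + 3y + 2.
Factor the quadratic: (y + 2)(y + 1)
Result: (y - 3)(y + 2)(y + 1)


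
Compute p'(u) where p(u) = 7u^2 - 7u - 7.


Apply the power rule term by term:
  d/du(7u^2) = 14u
  d/du(-7u) = -7
  d/du(-7) = 0
p'(u) = 14u - 7


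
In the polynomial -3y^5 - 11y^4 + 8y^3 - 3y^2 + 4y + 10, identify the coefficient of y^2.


Read off the coefficient of y^2: -3


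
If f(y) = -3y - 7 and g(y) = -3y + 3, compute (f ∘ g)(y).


Substitute g(y) into f:
f(g(y)) = -3*(-3y + 3) + (-7)
Expand and combine: 9y - 16


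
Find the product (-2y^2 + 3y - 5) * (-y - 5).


Distribute each term of the first polynomial:
  (-2y^2)(-y - 5) = 2y^3 + 10y^2
  (3y)(-y - 5) = -3y^2 - 15y
  (-5)(-y - 5) = 5y + 25
Sum: 2y^3 + 7y^2 - 10y + 25


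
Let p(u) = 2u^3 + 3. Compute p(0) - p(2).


p(0) = 3
p(2) = 19
p(0) - p(2) = 3 - 19 = -16


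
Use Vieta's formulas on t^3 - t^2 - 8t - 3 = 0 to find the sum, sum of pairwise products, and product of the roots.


Monic cubic t^3+bt^2+ct+d=0: sum=-b, pairwise sum=c, product=-d.
b=-1, c=-8, d=-3
r1+r2+r3 = 1
r1r2+r1r3+r2r3 = -8
r1r2r3 = 3


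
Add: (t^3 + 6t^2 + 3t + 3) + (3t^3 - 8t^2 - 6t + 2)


Align terms by degree and add:
  t^3 + 6t^2 + 3t + 3
+ 3t^3 - 8t^2 - 6t + 2
= 4t^3 - 2t^2 - 3t + 5


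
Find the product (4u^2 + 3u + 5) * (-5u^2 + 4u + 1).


Distribute each term of the first polynomial:
  (4u^2)(-5u^2 + 4u + 1) = -20u^4 + 16u^3 + 4u^2
  (3u)(-5u^2 + 4u + 1) = -15u^3 + 12u^2 + 3u
  (5)(-5u^2 + 4u + 1) = -25u^2 + 20u + 5
Sum: -20u^4 + u^3 - 9u^2 + 23u + 5


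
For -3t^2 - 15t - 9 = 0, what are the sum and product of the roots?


For at^2+bt+c=0: sum = -b/a, product = c/a.
a=-3, b=-15, c=-9
Sum = -(-15)/-3 = -5
Product = (-9)/-3 = 3


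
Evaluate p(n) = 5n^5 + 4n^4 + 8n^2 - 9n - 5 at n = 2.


Using direct substitution:
  5 * (2)^5 = 160
  4 * (2)^4 = 64
  0 * (2)^3 = 0
  8 * (2)^2 = 32
  -9 * (2)^1 = -18
  constant: -5
Sum = 160 + 64 + 0 + 32 - 18 - 5 = 233


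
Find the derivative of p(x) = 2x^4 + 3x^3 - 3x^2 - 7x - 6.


Apply the power rule term by term:
  d/dx(2x^4) = 8x^3
  d/dx(3x^3) = 9x^2
  d/dx(-3x^2) = -6x
  d/dx(-7x) = -7
  d/dx(-6) = 0
p'(x) = 8x^3 + 9x^2 - 6x - 7


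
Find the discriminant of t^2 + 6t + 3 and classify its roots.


D = b^2 - 4ac = (6)^2 - 4(1)(3) = 36 - 12 = 24
Since D > 0: two distinct irrational roots


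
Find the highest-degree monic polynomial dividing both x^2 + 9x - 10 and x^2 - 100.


Factor each:
  x^2 + 9x - 10 = (x + 10)(x - 1)
  x^2 - 100 = (x + 10)(x - 10)
Common monic factor: x + 10


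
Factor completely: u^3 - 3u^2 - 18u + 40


Try integer roots (divisors of 40). u=5: p(5)=0.
Divide out (u - 5): quotient is u^2 + 2u - 8.
Factor the quadratic: (u - 2)(u + 4)
Result: (u - 5)(u - 2)(u + 4)


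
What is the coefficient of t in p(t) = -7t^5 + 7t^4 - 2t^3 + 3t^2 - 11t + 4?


Read off the coefficient of t: -11


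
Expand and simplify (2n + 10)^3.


Expand (2n + 10)^3 by repeated multiplication:
  (2n + 10)^2 = 4n^2 + 40n + 100
= 8n^3 + 120n^2 + 600n + 1000


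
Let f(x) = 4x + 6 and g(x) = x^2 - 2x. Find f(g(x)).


Substitute g(x) into f:
f(g(x)) = 4*(x^2 - 2x) + 6
Expand and combine: 4x^2 - 8x + 6


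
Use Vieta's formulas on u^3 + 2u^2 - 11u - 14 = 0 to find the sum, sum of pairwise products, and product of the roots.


Monic cubic u^3+bu^2+cu+d=0: sum=-b, pairwise sum=c, product=-d.
b=2, c=-11, d=-14
r1+r2+r3 = -2
r1r2+r1r3+r2r3 = -11
r1r2r3 = 14


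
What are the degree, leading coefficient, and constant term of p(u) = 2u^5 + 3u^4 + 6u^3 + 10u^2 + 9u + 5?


Highest power of u is 5, with coefficient 2. Constant term is 5.
Degree = 5, leading coefficient = 2, constant term = 5


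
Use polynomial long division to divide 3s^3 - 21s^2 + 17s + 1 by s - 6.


(3s^3 - 21s^2 + 17s + 1) / (s - 6)
Step 1: 3s^2 * (s - 6) = 3s^3 - 18s^2; subtract.
Step 2: -3s * (s - 6) = -3s^2 + 18s; subtract.
Step 3: -1 * (s - 6) = -s + 6; subtract.
Quotient: 3s^2 - 3s - 1, Remainder: -5


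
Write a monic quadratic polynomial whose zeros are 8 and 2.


p(x) = (x - 8)(x - 2)
Expand: x^2 - 10x + 16


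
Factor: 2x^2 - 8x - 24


Roots satisfy r1 + r2 = -b/a = 4 and r1*r2 = c/a = -12.
So r1 = -2, r2 = 6.
2x^2 - 8x - 24 = 2(x - r1)(x - r2) = 2(x + 2)(x - 6)


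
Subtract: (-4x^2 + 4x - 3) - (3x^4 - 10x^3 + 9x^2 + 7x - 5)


Distribute the minus sign:
  (-4x^2 + 4x - 3)
- (3x^4 - 10x^3 + 9x^2 + 7x - 5)
Negate second polynomial: -3x^4 + 10x^3 - 9x^2 - 7x + 5
Add: -3x^4 + 10x^3 - 13x^2 - 3x + 2
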